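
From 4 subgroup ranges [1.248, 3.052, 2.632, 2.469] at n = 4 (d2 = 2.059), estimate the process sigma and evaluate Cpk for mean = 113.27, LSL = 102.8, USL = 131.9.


R_bar = (1.248 + 3.052 + 2.632 + 2.469) / 4 = 2.35025
sigma = R_bar / d2 = 2.35025 / 2.059 = 1.1414522
Cp = (USL - LSL)/(6*sigma) = (131.9 - 102.8)/(6*1.1414522) = 4.2490
Cpu = (131.9 - 113.27)/(3*1.1414522) = 5.4404
Cpl = (113.27 - 102.8)/(3*1.1414522) = 3.0575
Cpk = min(Cpu, Cpl) = 3.0575

3.0575


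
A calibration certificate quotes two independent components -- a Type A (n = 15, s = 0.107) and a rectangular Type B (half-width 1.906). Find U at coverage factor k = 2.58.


u_A = s / sqrt(n) = 0.107 / sqrt(15) = 0.027627281
u_B = half_width / sqrt(3) = 1.906 / sqrt(3) = 1.1004296
uc = sqrt(u_A^2 + u_B^2) = sqrt(0.027627281^2 + 1.1004296^2) = 1.1007763
U = k * uc = 2.58 * 1.1007763
U = 2.8400

2.8400


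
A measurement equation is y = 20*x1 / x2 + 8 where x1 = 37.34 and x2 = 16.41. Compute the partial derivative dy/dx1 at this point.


y = 20*x1 / x2 + 8
dy/dx1 = 20/x2
Evaluate at x2 = 16.41: c1 = 20 / 16.41
c1 = 1.2188

1.2188


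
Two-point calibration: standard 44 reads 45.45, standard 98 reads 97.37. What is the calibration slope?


slope = (y2 - y1) / (x2 - x1)
= (97.37 - 45.45) / (98 - 44)
= 51.9200 / 54
= 0.9615

0.9615


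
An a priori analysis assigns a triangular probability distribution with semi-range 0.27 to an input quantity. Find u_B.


u_B = half_width / sqrt(6)
u_B = 0.27 / 2.4494897
u_B = 0.1102

0.1102


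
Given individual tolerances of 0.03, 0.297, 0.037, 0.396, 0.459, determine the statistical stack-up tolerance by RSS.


RSS = sqrt(0.03^2 + 0.297^2 + 0.037^2 + 0.396^2 + 0.459^2)
= sqrt(0.457975)
= 0.6767

0.6767


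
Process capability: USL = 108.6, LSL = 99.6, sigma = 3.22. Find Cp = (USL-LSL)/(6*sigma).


Cp = (USL - LSL) / (6 * sigma)
= (108.6 - 99.6) / (6 * 3.22)
= 9.0000 / 19.3200
= 0.4658

0.4658


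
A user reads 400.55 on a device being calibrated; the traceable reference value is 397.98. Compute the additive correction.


Correction = standard - reading
= 397.98 - 400.55
= -2.5700

-2.5700


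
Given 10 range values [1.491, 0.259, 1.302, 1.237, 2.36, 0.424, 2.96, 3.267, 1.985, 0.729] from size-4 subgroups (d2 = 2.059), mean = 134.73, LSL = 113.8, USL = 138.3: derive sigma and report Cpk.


R_bar = (1.491 + 0.259 + 1.302 + 1.237 + 2.36 + 0.424 + 2.96 + 3.267 + 1.985 + 0.729) / 10 = 1.6014
sigma = R_bar / d2 = 1.6014 / 2.059 = 0.77775619
Cp = (USL - LSL)/(6*sigma) = (138.3 - 113.8)/(6*0.77775619) = 5.2501
Cpu = (138.3 - 134.73)/(3*0.77775619) = 1.5300
Cpl = (134.73 - 113.8)/(3*0.77775619) = 8.9702
Cpk = min(Cpu, Cpl) = 1.5300

1.5300


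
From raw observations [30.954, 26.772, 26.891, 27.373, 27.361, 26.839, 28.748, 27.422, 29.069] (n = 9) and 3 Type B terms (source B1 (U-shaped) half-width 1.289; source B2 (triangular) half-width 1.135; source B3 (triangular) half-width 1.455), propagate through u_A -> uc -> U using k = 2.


mean = (30.954 + 26.772 + 26.891 + 27.373 + 27.361 + 26.839 + 28.748 + 27.422 + 29.069) / 9 = 27.93655556
s = sqrt(sum((x - mean)^2)/(n-1)) = 1.3970269
u_A = s / sqrt(n) = 1.3970269 / sqrt(9) = 0.46567563
u_B1 = 1.289 / sqrt(2) = 0.91146064
u_B2 = 1.135 / sqrt(6) = 0.46336181
u_B3 = 1.455 / sqrt(6) = 0.59400126
uc = sqrt(0.46567563^2 + 0.91146064^2 + 0.46336181^2 + 0.59400126^2) = 1.2708879
U = k * uc = 2 * 1.2708879
U = 2.5418

2.5418


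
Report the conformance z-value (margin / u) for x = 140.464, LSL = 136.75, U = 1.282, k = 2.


u = U / k = 1.282 / 2 = 0.641
margin = |LSL - x| = |136.75 - 140.464| = 3.714
z = margin / u = 3.714 / 0.641
z = 5.7941

5.7941


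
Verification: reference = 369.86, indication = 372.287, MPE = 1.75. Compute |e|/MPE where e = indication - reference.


e = indication - reference = 372.287 - 369.86 = 2.4270
|e| = 2.4270
ratio = |e| / MPE = 2.4270 / 1.75
ratio = 1.3869

1.3869


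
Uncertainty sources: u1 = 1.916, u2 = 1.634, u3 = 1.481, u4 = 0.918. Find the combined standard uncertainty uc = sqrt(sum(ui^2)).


uc = sqrt(1.916^2 + 1.634^2 + 1.481^2 + 0.918^2)
uc = sqrt(9.377097)
uc = 3.0622

3.0622


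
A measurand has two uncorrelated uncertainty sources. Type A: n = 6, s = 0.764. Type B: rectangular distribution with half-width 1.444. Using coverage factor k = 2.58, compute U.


u_A = s / sqrt(n) = 0.764 / sqrt(6) = 0.31190169
u_B = half_width / sqrt(3) = 1.444 / sqrt(3) = 0.83369379
uc = sqrt(u_A^2 + u_B^2) = sqrt(0.31190169^2 + 0.83369379^2) = 0.89012808
U = k * uc = 2.58 * 0.89012808
U = 2.2965

2.2965


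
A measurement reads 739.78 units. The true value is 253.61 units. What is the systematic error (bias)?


Systematic error = measured - true
= 739.78 - 253.61
= 486.1700

486.1700


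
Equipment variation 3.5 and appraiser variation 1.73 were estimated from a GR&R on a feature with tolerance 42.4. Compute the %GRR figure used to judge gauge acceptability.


GRR = sqrt(EV^2 + AV^2) = sqrt(3.5^2 + 1.73^2) = 3.9042157
%GRR = GRR / tol * 100 = 3.9042157 / 42.4 * 100
%GRR = 9.2081

9.2081


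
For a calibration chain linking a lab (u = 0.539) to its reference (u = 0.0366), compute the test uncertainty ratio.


TUR = u_lab / u_ref
= 0.539 / 0.0366
= 14.7268

14.7268


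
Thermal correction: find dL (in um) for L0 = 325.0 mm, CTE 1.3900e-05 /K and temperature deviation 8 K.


dL = L * alpha * dT
= 325.0 * 1.3900e-05 * 8
= 0.0361400 mm
dL_um = 0.0361400 * 1000 = 36.1400 um

36.1400


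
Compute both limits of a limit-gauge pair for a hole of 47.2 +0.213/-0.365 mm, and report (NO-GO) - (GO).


GO = nominal - lower_tol (smallest hole = maximum material condition)
GO = 47.2 - 0.365 = 46.835
NO-GO = nominal + upper_tol (largest hole = least material condition)
NO-GO = 47.2 + 0.213 = 47.413
spread = NO-GO - GO = 47.413 - 46.835 = 0.5780

0.5780


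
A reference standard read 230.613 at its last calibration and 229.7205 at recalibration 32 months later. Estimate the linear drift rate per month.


rate = (v2 - v1) / months
= (229.7205 - 230.613) / 32
= -0.8925 / 32
= -0.0279

-0.0279


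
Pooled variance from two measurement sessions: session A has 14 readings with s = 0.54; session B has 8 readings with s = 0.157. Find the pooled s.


s_p = sqrt(((n1-1)*s1^2 + (n2-1)*s2^2) / (n1+n2-2))
numerator = (14-1)*0.54^2 + (8-1)*0.157^2 = 3.7908 + 0.172543 = 3.963343
denominator = 14 + 8 - 2 = 20
s_p^2 = 3.963343 / 20 = 0.19816715
s_p = sqrt(0.19816715) = 0.4452

0.4452


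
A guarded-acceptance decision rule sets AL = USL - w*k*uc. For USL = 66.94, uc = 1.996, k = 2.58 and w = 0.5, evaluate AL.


U = k * uc = 2.58 * 1.996 = 5.14968
guard band g = w * U = 0.5 * 5.14968 = 2.57484
AL = USL - g = 66.94 - 2.57484
AL = 64.3652

64.3652


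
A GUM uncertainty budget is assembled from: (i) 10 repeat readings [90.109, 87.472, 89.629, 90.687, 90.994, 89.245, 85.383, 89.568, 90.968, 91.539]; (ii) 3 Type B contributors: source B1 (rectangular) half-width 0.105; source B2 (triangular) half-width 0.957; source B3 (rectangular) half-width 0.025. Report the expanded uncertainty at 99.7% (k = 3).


mean = (90.109 + 87.472 + 89.629 + 90.687 + 90.994 + 89.245 + 85.383 + 89.568 + 90.968 + 91.539) / 10 = 89.5594
s = sqrt(sum((x - mean)^2)/(n-1)) = 1.868984
u_A = s / sqrt(n) = 1.868984 / sqrt(10) = 0.59102464
u_B1 = 0.105 / sqrt(3) = 0.060621778
u_B2 = 0.957 / sqrt(6) = 0.39069361
u_B3 = 0.025 / sqrt(3) = 0.014433757
uc = sqrt(0.59102464^2 + 0.060621778^2 + 0.39069361^2 + 0.014433757^2) = 0.71122075
U = k * uc = 3 * 0.71122075
U = 2.1337

2.1337


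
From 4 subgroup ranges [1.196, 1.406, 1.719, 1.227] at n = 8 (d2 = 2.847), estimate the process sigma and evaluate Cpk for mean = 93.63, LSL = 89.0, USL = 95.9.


R_bar = (1.196 + 1.406 + 1.719 + 1.227) / 4 = 1.387
sigma = R_bar / d2 = 1.387 / 2.847 = 0.48717949
Cp = (USL - LSL)/(6*sigma) = (95.9 - 89.0)/(6*0.48717949) = 2.3605
Cpu = (95.9 - 93.63)/(3*0.48717949) = 1.5532
Cpl = (93.63 - 89.0)/(3*0.48717949) = 3.1679
Cpk = min(Cpu, Cpl) = 1.5532

1.5532


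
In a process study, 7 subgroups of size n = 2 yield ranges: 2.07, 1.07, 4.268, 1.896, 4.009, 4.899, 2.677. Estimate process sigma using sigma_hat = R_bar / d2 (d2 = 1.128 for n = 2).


R_bar = (2.07 + 1.07 + 4.268 + 1.896 + 4.009 + 4.899 + 2.677) / 7
R_bar = 20.889 / 7 = 2.9841429
sigma_hat = R_bar / d2 = 2.9841429 / 1.128 = 2.6455

2.6455


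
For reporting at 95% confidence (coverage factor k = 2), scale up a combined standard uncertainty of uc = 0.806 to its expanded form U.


U = k * uc
U = 2 * 0.806
U = 1.6120

1.6120


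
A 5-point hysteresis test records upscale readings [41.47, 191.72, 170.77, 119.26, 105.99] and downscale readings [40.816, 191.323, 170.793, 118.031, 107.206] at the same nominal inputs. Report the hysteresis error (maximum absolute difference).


|41.47 - 40.816| = 0.6540
|191.72 - 191.323| = 0.3970
|170.77 - 170.793| = 0.0230
|119.26 - 118.031| = 1.2290
|105.99 - 107.206| = 1.2160
hysteresis = max(diffs) = 1.2290

1.2290


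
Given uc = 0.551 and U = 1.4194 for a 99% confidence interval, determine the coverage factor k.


k = U / uc
k = 1.4194 / 0.551
k = 2.576

2.576


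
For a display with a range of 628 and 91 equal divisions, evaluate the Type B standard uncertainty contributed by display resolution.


resolution = range / divisions
resolution = 628 / 91 = 6.9010989
u_res = resolution / (2*sqrt(3))
u_res = 6.9010989 / 3.4641016
u_res = 1.9922

1.9922


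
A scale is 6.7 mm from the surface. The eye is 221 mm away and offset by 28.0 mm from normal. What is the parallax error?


error = h * offset / d
= 6.7 * 28.0 / 221
= 0.8489

0.8489


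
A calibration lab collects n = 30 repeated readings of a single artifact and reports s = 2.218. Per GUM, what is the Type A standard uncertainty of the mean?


u_A = s / sqrt(n)
u_A = 2.218 / sqrt(30)
u_A = 2.218 / 5.4772256
u_A = 0.4049

0.4049


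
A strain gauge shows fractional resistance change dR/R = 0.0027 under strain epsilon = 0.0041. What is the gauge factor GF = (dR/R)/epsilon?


GF = (dR/R) / epsilon
= 0.0027 / 0.0041
= 0.6585

0.6585


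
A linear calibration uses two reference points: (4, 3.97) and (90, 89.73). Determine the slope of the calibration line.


slope = (y2 - y1) / (x2 - x1)
= (89.73 - 3.97) / (90 - 4)
= 85.7600 / 86
= 0.9972

0.9972


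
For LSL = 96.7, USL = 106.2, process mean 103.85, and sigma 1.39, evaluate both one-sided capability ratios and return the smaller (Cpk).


Cpu = (USL - mean) / (3*sigma) = (106.2 - 103.85) / (3*1.39) = 0.5635
Cpl = (mean - LSL) / (3*sigma) = (103.85 - 96.7) / (3*1.39) = 1.7146
Cpk = min(Cpu, Cpl) = 0.5635

0.5635


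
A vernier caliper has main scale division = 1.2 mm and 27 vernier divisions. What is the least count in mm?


LC = MSD / n_div
= 1.2 / 27
= 0.0444

0.0444


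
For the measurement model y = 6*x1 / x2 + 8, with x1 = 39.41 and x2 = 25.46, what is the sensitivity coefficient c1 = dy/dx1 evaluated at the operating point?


y = 6*x1 / x2 + 8
dy/dx1 = 6/x2
Evaluate at x2 = 25.46: c1 = 6 / 25.46
c1 = 0.2357

0.2357


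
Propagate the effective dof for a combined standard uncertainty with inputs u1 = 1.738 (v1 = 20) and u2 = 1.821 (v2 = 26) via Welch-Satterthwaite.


uc = sqrt(u1^2 + u2^2) = sqrt(1.738^2 + 1.821^2) = 2.5172773
v_eff = uc^4 / (u1^4/v1 + u2^4/v2)
= 2.5172773^4 / (1.738^4/20 + 1.821^4/26)
= 40.153577 / 0.87914251
v_eff = 45.6736

45.6736


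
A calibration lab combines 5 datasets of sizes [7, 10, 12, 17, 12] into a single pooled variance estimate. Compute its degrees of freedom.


nu = sum_i (n_i - 1)
nu = ((7 - 1) + (10 - 1) + (12 - 1) + (17 - 1) + (12 - 1))
nu = 6 + 9 + 11 + 16 + 11
nu = 53

53


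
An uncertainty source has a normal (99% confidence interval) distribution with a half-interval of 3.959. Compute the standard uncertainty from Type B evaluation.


u_B = half_width / 2.576
u_B = 3.959 / 2.576
u_B = 1.5369

1.5369


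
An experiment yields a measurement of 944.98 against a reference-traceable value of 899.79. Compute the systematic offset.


Systematic error = measured - true
= 944.98 - 899.79
= 45.1900

45.1900


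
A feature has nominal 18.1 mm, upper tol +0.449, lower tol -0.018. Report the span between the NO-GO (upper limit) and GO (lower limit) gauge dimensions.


GO = nominal - lower_tol (smallest hole = maximum material condition)
GO = 18.1 - 0.018 = 18.082
NO-GO = nominal + upper_tol (largest hole = least material condition)
NO-GO = 18.1 + 0.449 = 18.549
spread = NO-GO - GO = 18.549 - 18.082 = 0.4670

0.4670


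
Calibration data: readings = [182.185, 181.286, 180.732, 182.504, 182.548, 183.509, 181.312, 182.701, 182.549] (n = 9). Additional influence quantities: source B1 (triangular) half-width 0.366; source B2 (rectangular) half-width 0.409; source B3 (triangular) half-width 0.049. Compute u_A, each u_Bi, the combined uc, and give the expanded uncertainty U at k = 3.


mean = (182.185 + 181.286 + 180.732 + 182.504 + 182.548 + 183.509 + 181.312 + 182.701 + 182.549) / 9 = 182.1473333
s = sqrt(sum((x - mean)^2)/(n-1)) = 0.8699158
u_A = s / sqrt(n) = 0.8699158 / sqrt(9) = 0.28997193
u_B1 = 0.366 / sqrt(6) = 0.14941887
u_B2 = 0.409 / sqrt(3) = 0.23613626
u_B3 = 0.049 / sqrt(6) = 0.020004166
uc = sqrt(0.28997193^2 + 0.14941887^2 + 0.23613626^2 + 0.020004166^2) = 0.40319997
U = k * uc = 3 * 0.40319997
U = 1.2096

1.2096


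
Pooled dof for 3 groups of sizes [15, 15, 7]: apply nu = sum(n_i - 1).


nu = sum_i (n_i - 1)
nu = ((15 - 1) + (15 - 1) + (7 - 1))
nu = 14 + 14 + 6
nu = 34

34


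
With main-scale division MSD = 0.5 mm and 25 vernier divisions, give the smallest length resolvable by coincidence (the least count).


LC = MSD / n_div
= 0.5 / 25
= 0.0200

0.0200


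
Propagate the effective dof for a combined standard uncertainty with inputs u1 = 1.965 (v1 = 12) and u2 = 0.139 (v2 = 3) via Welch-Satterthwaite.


uc = sqrt(u1^2 + u2^2) = sqrt(1.965^2 + 0.139^2) = 1.9699102
v_eff = uc^4 / (u1^4/v1 + u2^4/v2)
= 1.9699102^4 / (1.965^4/12 + 0.139^4/3)
= 15.058639 / 1.242546
v_eff = 12.1192

12.1192


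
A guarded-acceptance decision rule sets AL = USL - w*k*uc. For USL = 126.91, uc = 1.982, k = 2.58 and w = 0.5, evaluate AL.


U = k * uc = 2.58 * 1.982 = 5.11356
guard band g = w * U = 0.5 * 5.11356 = 2.55678
AL = USL - g = 126.91 - 2.55678
AL = 124.3532

124.3532


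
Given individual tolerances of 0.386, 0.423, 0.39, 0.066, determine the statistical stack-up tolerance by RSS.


RSS = sqrt(0.386^2 + 0.423^2 + 0.39^2 + 0.066^2)
= sqrt(0.484381)
= 0.6960

0.6960


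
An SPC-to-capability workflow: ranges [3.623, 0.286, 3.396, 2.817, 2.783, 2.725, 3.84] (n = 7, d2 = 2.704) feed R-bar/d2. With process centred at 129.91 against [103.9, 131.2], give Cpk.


R_bar = (3.623 + 0.286 + 3.396 + 2.817 + 2.783 + 2.725 + 3.84) / 7 = 2.7814286
sigma = R_bar / d2 = 2.7814286 / 2.704 = 1.0286348
Cp = (USL - LSL)/(6*sigma) = (131.2 - 103.9)/(6*1.0286348) = 4.4233
Cpu = (131.2 - 129.91)/(3*1.0286348) = 0.4180
Cpl = (129.91 - 103.9)/(3*1.0286348) = 8.4286
Cpk = min(Cpu, Cpl) = 0.4180

0.4180


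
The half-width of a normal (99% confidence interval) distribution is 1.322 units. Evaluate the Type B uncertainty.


u_B = half_width / 2.576
u_B = 1.322 / 2.576
u_B = 0.5132

0.5132


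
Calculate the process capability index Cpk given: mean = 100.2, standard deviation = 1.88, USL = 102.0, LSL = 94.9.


Cpu = (USL - mean) / (3*sigma) = (102.0 - 100.2) / (3*1.88) = 0.3191
Cpl = (mean - LSL) / (3*sigma) = (100.2 - 94.9) / (3*1.88) = 0.9397
Cpk = min(Cpu, Cpl) = 0.3191

0.3191


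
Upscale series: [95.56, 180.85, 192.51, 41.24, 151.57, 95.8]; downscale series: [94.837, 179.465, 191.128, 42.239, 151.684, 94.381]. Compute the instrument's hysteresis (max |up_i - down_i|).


|95.56 - 94.837| = 0.7230
|180.85 - 179.465| = 1.3850
|192.51 - 191.128| = 1.3820
|41.24 - 42.239| = 0.9990
|151.57 - 151.684| = 0.1140
|95.8 - 94.381| = 1.4190
hysteresis = max(diffs) = 1.4190

1.4190


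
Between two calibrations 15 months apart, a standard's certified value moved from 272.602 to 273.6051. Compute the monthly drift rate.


rate = (v2 - v1) / months
= (273.6051 - 272.602) / 15
= 1.0031 / 15
= 0.0669

0.0669


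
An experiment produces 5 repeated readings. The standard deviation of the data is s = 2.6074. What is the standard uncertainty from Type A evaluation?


u_A = s / sqrt(n)
u_A = 2.6074 / sqrt(5)
u_A = 2.6074 / 2.236068
u_A = 1.1661

1.1661


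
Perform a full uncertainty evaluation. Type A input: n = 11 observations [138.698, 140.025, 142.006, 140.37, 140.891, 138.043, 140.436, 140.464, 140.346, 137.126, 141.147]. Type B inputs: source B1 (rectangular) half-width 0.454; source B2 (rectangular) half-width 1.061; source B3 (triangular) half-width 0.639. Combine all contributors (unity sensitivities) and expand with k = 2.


mean = (138.698 + 140.025 + 142.006 + 140.37 + 140.891 + 138.043 + 140.436 + 140.464 + 140.346 + 137.126 + 141.147) / 11 = 139.9592727
s = sqrt(sum((x - mean)^2)/(n-1)) = 1.433975
u_A = s / sqrt(n) = 1.433975 / sqrt(11) = 0.43235973
u_B1 = 0.454 / sqrt(3) = 0.26211702
u_B2 = 1.061 / sqrt(3) = 0.61256864
u_B3 = 0.639 / sqrt(6) = 0.26087066
uc = sqrt(0.43235973^2 + 0.26211702^2 + 0.61256864^2 + 0.26087066^2) = 0.83602279
U = k * uc = 2 * 0.83602279
U = 1.6720

1.6720


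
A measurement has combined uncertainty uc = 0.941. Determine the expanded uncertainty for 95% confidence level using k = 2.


U = k * uc
U = 2 * 0.941
U = 1.8820

1.8820


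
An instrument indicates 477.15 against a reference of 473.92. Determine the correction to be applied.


Correction = standard - reading
= 473.92 - 477.15
= -3.2300

-3.2300


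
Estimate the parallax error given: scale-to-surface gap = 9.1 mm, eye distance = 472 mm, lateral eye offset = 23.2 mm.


error = h * offset / d
= 9.1 * 23.2 / 472
= 0.4473

0.4473


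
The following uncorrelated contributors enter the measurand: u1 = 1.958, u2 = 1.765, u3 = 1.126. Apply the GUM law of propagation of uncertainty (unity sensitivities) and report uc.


uc = sqrt(1.958^2 + 1.765^2 + 1.126^2)
uc = sqrt(8.216865)
uc = 2.8665

2.8665


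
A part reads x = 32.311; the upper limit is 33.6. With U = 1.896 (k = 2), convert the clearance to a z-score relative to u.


u = U / k = 1.896 / 2 = 0.948
margin = |USL - x| = |33.6 - 32.311| = 1.289
z = margin / u = 1.289 / 0.948
z = 1.3597

1.3597


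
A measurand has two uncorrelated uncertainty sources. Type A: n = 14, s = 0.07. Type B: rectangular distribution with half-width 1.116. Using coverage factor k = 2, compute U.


u_A = s / sqrt(n) = 0.07 / sqrt(14) = 0.018708287
u_B = half_width / sqrt(3) = 1.116 / sqrt(3) = 0.6443229
uc = sqrt(u_A^2 + u_B^2) = sqrt(0.018708287^2 + 0.6443229^2) = 0.64459445
U = k * uc = 2 * 0.64459445
U = 1.2892

1.2892


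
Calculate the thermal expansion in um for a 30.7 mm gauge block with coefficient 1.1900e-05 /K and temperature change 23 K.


dL = L * alpha * dT
= 30.7 * 1.1900e-05 * 23
= 0.0084026 mm
dL_um = 0.0084026 * 1000 = 8.4026 um

8.4026


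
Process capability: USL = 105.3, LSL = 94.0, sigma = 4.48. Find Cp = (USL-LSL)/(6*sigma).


Cp = (USL - LSL) / (6 * sigma)
= (105.3 - 94.0) / (6 * 4.48)
= 11.3000 / 26.8800
= 0.4204

0.4204


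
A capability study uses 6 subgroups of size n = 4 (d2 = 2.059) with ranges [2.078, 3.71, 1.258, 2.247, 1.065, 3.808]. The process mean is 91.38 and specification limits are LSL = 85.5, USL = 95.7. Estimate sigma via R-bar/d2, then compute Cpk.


R_bar = (2.078 + 3.71 + 1.258 + 2.247 + 1.065 + 3.808) / 6 = 2.361
sigma = R_bar / d2 = 2.361 / 2.059 = 1.1466731
Cp = (USL - LSL)/(6*sigma) = (95.7 - 85.5)/(6*1.1466731) = 1.4825
Cpu = (95.7 - 91.38)/(3*1.1466731) = 1.2558
Cpl = (91.38 - 85.5)/(3*1.1466731) = 1.7093
Cpk = min(Cpu, Cpl) = 1.2558

1.2558


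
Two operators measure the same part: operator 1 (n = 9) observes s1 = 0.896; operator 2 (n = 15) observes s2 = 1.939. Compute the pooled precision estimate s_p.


s_p = sqrt(((n1-1)*s1^2 + (n2-1)*s2^2) / (n1+n2-2))
numerator = (9-1)*0.896^2 + (15-1)*1.939^2 = 6.422528 + 52.636094 = 59.058622
denominator = 9 + 15 - 2 = 22
s_p^2 = 59.058622 / 22 = 2.6844828
s_p = sqrt(2.6844828) = 1.6384

1.6384


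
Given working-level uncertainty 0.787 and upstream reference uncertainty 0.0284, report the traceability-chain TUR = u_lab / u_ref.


TUR = u_lab / u_ref
= 0.787 / 0.0284
= 27.7113

27.7113


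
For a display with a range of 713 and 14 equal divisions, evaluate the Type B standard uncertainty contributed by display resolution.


resolution = range / divisions
resolution = 713 / 14 = 50.928571
u_res = resolution / (2*sqrt(3))
u_res = 50.928571 / 3.4641016
u_res = 14.7018

14.7018


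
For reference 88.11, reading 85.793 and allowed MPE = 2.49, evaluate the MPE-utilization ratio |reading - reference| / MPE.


e = indication - reference = 85.793 - 88.11 = -2.3170
|e| = 2.3170
ratio = |e| / MPE = 2.3170 / 2.49
ratio = 0.9305

0.9305


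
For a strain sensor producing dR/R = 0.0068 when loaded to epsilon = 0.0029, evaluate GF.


GF = (dR/R) / epsilon
= 0.0068 / 0.0029
= 2.3448

2.3448


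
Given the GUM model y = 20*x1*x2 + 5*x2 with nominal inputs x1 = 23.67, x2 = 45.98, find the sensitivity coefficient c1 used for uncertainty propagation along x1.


y = 20*x1*x2 + 5*x2
dy/dx1 = 20*x2
Evaluate at x2 = 45.98: c1 = 20 * 45.98
c1 = 919.6000

919.6000


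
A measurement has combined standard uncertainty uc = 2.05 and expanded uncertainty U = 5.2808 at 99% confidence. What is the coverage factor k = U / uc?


k = U / uc
k = 5.2808 / 2.05
k = 2.576

2.576


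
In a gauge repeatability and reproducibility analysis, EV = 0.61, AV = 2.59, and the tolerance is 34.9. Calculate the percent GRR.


GRR = sqrt(EV^2 + AV^2) = sqrt(0.61^2 + 2.59^2) = 2.6608645
%GRR = GRR / tol * 100 = 2.6608645 / 34.9 * 100
%GRR = 7.6243

7.6243


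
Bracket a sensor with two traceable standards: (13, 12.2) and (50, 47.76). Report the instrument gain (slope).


slope = (y2 - y1) / (x2 - x1)
= (47.76 - 12.2) / (50 - 13)
= 35.5600 / 37
= 0.9611

0.9611


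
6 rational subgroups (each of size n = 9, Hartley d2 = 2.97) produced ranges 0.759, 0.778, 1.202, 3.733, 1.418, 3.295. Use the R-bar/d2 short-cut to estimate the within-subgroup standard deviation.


R_bar = (0.759 + 0.778 + 1.202 + 3.733 + 1.418 + 3.295) / 6
R_bar = 11.185 / 6 = 1.8641667
sigma_hat = R_bar / d2 = 1.8641667 / 2.97 = 0.6277

0.6277


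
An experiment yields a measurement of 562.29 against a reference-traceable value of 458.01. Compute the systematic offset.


Systematic error = measured - true
= 562.29 - 458.01
= 104.2800

104.2800


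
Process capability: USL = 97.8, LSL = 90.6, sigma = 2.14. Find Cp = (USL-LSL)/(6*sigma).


Cp = (USL - LSL) / (6 * sigma)
= (97.8 - 90.6) / (6 * 2.14)
= 7.2000 / 12.8400
= 0.5607

0.5607


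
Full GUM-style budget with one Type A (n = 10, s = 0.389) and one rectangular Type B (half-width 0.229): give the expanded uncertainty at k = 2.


u_A = s / sqrt(n) = 0.389 / sqrt(10) = 0.1230126
u_B = half_width / sqrt(3) = 0.229 / sqrt(3) = 0.13221321
uc = sqrt(u_A^2 + u_B^2) = sqrt(0.1230126^2 + 0.13221321^2) = 0.18058913
U = k * uc = 2 * 0.18058913
U = 0.3612

0.3612


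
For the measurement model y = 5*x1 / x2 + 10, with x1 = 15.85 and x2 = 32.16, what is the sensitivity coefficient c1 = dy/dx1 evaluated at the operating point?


y = 5*x1 / x2 + 10
dy/dx1 = 5/x2
Evaluate at x2 = 32.16: c1 = 5 / 32.16
c1 = 0.1555

0.1555


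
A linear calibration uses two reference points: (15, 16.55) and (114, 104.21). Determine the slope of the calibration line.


slope = (y2 - y1) / (x2 - x1)
= (104.21 - 16.55) / (114 - 15)
= 87.6600 / 99
= 0.8855

0.8855


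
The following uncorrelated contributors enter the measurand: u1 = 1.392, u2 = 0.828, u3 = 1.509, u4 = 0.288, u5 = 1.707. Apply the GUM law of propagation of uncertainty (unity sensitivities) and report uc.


uc = sqrt(1.392^2 + 0.828^2 + 1.509^2 + 0.288^2 + 1.707^2)
uc = sqrt(7.897122)
uc = 2.8102

2.8102


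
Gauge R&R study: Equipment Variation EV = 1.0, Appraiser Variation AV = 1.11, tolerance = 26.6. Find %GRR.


GRR = sqrt(EV^2 + AV^2) = sqrt(1.0^2 + 1.11^2) = 1.4940214
%GRR = GRR / tol * 100 = 1.4940214 / 26.6 * 100
%GRR = 5.6166

5.6166


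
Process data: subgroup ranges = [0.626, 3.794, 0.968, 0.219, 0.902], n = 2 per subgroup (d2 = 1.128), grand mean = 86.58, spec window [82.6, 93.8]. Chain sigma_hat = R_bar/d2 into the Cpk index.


R_bar = (0.626 + 3.794 + 0.968 + 0.219 + 0.902) / 5 = 1.3018
sigma = R_bar / d2 = 1.3018 / 1.128 = 1.154078
Cp = (USL - LSL)/(6*sigma) = (93.8 - 82.6)/(6*1.154078) = 1.6175
Cpu = (93.8 - 86.58)/(3*1.154078) = 2.0854
Cpl = (86.58 - 82.6)/(3*1.154078) = 1.1495
Cpk = min(Cpu, Cpl) = 1.1495

1.1495


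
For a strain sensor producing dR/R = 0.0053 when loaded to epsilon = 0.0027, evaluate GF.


GF = (dR/R) / epsilon
= 0.0053 / 0.0027
= 1.9630

1.9630


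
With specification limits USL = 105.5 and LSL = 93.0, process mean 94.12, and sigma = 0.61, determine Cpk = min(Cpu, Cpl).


Cpu = (USL - mean) / (3*sigma) = (105.5 - 94.12) / (3*0.61) = 6.2186
Cpl = (mean - LSL) / (3*sigma) = (94.12 - 93.0) / (3*0.61) = 0.6120
Cpk = min(Cpu, Cpl) = 0.6120

0.6120


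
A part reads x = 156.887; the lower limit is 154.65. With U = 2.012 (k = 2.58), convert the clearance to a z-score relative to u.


u = U / k = 2.012 / 2.58 = 0.77984496
margin = |LSL - x| = |154.65 - 156.887| = 2.237
z = margin / u = 2.237 / 0.77984496
z = 2.8685

2.8685


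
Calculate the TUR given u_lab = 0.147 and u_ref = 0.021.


TUR = u_lab / u_ref
= 0.147 / 0.021
= 7.0000

7.0000


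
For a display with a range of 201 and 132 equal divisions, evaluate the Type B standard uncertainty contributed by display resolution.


resolution = range / divisions
resolution = 201 / 132 = 1.5227273
u_res = resolution / (2*sqrt(3))
u_res = 1.5227273 / 3.4641016
u_res = 0.4396

0.4396


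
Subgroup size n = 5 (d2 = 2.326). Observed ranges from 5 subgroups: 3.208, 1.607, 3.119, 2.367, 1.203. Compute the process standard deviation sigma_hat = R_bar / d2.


R_bar = (3.208 + 1.607 + 3.119 + 2.367 + 1.203) / 5
R_bar = 11.504 / 5 = 2.3008
sigma_hat = R_bar / d2 = 2.3008 / 2.326 = 0.9892

0.9892


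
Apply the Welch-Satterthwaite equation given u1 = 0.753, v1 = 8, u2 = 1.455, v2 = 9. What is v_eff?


uc = sqrt(u1^2 + u2^2) = sqrt(0.753^2 + 1.455^2) = 1.6383022
v_eff = uc^4 / (u1^4/v1 + u2^4/v2)
= 1.6383022^4 / (0.753^4/8 + 1.455^4/9)
= 7.204039 / 0.53816461
v_eff = 13.3863

13.3863


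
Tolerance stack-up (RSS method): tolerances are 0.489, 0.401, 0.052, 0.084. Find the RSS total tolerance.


RSS = sqrt(0.489^2 + 0.401^2 + 0.052^2 + 0.084^2)
= sqrt(0.409682)
= 0.6401

0.6401


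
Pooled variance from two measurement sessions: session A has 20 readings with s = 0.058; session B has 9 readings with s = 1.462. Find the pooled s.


s_p = sqrt(((n1-1)*s1^2 + (n2-1)*s2^2) / (n1+n2-2))
numerator = (20-1)*0.058^2 + (9-1)*1.462^2 = 0.063916 + 17.099552 = 17.163468
denominator = 20 + 9 - 2 = 27
s_p^2 = 17.163468 / 27 = 0.635684
s_p = sqrt(0.635684) = 0.7973

0.7973


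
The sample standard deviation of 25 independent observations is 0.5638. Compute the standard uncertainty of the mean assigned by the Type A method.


u_A = s / sqrt(n)
u_A = 0.5638 / sqrt(25)
u_A = 0.5638 / 5
u_A = 0.1128

0.1128


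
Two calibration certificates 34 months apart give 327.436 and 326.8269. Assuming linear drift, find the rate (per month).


rate = (v2 - v1) / months
= (326.8269 - 327.436) / 34
= -0.6091 / 34
= -0.0179

-0.0179


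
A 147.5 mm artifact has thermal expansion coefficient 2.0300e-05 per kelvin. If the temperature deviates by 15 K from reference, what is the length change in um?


dL = L * alpha * dT
= 147.5 * 2.0300e-05 * 15
= 0.0449138 mm
dL_um = 0.0449138 * 1000 = 44.9138 um

44.9138


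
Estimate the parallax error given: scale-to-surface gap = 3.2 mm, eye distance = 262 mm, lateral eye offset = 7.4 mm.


error = h * offset / d
= 3.2 * 7.4 / 262
= 0.0904

0.0904


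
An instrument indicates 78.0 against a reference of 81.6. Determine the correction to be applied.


Correction = standard - reading
= 81.6 - 78.0
= 3.6000

3.6000


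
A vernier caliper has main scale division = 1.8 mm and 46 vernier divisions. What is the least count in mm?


LC = MSD / n_div
= 1.8 / 46
= 0.0391

0.0391


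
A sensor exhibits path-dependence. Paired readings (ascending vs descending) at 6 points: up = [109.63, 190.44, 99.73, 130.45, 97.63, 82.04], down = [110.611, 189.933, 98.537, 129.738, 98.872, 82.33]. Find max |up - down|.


|109.63 - 110.611| = 0.9810
|190.44 - 189.933| = 0.5070
|99.73 - 98.537| = 1.1930
|130.45 - 129.738| = 0.7120
|97.63 - 98.872| = 1.2420
|82.04 - 82.33| = 0.2900
hysteresis = max(diffs) = 1.2420

1.2420


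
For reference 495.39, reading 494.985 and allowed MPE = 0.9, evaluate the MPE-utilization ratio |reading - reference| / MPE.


e = indication - reference = 494.985 - 495.39 = -0.4050
|e| = 0.4050
ratio = |e| / MPE = 0.4050 / 0.9
ratio = 0.4500

0.4500


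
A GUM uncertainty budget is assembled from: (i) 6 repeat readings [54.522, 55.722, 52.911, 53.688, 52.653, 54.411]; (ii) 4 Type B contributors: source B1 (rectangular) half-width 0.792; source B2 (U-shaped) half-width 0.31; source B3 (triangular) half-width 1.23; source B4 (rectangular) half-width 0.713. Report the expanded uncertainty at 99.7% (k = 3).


mean = (54.522 + 55.722 + 52.911 + 53.688 + 52.653 + 54.411) / 6 = 53.9845
s = sqrt(sum((x - mean)^2)/(n-1)) = 1.1404316
u_A = s / sqrt(n) = 1.1404316 / sqrt(6) = 0.46557925
u_B1 = 0.792 / sqrt(3) = 0.45726141
u_B2 = 0.31 / sqrt(2) = 0.2192031
u_B3 = 1.23 / sqrt(6) = 0.5021454
u_B4 = 0.713 / sqrt(3) = 0.41165074
uc = sqrt(0.46557925^2 + 0.45726141^2 + 0.2192031^2 + 0.5021454^2 + 0.41165074^2) = 0.94631304
U = k * uc = 3 * 0.94631304
U = 2.8389

2.8389


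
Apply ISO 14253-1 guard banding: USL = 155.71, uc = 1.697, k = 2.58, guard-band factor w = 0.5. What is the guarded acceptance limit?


U = k * uc = 2.58 * 1.697 = 4.37826
guard band g = w * U = 0.5 * 4.37826 = 2.18913
AL = USL - g = 155.71 - 2.18913
AL = 153.5209

153.5209


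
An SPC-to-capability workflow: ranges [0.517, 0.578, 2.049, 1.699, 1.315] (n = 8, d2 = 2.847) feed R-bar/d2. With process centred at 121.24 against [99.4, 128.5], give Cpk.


R_bar = (0.517 + 0.578 + 2.049 + 1.699 + 1.315) / 5 = 1.2316
sigma = R_bar / d2 = 1.2316 / 2.847 = 0.43259571
Cp = (USL - LSL)/(6*sigma) = (128.5 - 99.4)/(6*0.43259571) = 11.2114
Cpu = (128.5 - 121.24)/(3*0.43259571) = 5.5941
Cpl = (121.24 - 99.4)/(3*0.43259571) = 16.8286
Cpk = min(Cpu, Cpl) = 5.5941

5.5941


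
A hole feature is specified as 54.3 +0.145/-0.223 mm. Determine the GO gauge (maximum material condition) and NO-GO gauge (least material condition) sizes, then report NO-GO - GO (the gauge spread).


GO = nominal - lower_tol (smallest hole = maximum material condition)
GO = 54.3 - 0.223 = 54.077
NO-GO = nominal + upper_tol (largest hole = least material condition)
NO-GO = 54.3 + 0.145 = 54.445
spread = NO-GO - GO = 54.445 - 54.077 = 0.3680

0.3680


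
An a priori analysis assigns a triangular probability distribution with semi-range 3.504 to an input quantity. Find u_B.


u_B = half_width / sqrt(6)
u_B = 3.504 / 2.4494897
u_B = 1.4305

1.4305


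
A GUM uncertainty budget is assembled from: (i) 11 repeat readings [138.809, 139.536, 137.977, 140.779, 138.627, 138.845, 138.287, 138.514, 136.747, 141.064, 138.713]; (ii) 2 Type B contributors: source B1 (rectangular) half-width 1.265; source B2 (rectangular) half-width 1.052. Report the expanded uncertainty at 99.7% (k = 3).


mean = (138.809 + 139.536 + 137.977 + 140.779 + 138.627 + 138.845 + 138.287 + 138.514 + 136.747 + 141.064 + 138.713) / 11 = 138.8998182
s = sqrt(sum((x - mean)^2)/(n-1)) = 1.2145345
u_A = s / sqrt(n) = 1.2145345 / sqrt(11) = 0.36619593
u_B1 = 1.265 / sqrt(3) = 0.73034809
u_B2 = 1.052 / sqrt(3) = 0.60737248
uc = sqrt(0.36619593^2 + 0.73034809^2 + 0.60737248^2) = 1.0180418
U = k * uc = 3 * 1.0180418
U = 3.0541

3.0541


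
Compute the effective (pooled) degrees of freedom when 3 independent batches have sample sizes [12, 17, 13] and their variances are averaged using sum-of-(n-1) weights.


nu = sum_i (n_i - 1)
nu = ((12 - 1) + (17 - 1) + (13 - 1))
nu = 11 + 16 + 12
nu = 39

39


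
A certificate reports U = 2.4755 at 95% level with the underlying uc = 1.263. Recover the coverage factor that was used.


k = U / uc
k = 2.4755 / 1.263
k = 1.96

1.96


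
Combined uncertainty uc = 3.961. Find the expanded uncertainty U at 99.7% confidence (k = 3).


U = k * uc
U = 3 * 3.961
U = 11.8830

11.8830


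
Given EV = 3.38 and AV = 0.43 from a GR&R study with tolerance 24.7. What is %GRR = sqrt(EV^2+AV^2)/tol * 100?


GRR = sqrt(EV^2 + AV^2) = sqrt(3.38^2 + 0.43^2) = 3.4072423
%GRR = GRR / tol * 100 = 3.4072423 / 24.7 * 100
%GRR = 13.7945

13.7945


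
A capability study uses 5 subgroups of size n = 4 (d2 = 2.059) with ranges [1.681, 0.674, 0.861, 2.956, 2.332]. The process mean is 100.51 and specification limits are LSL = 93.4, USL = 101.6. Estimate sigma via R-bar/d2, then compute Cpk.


R_bar = (1.681 + 0.674 + 0.861 + 2.956 + 2.332) / 5 = 1.7008
sigma = R_bar / d2 = 1.7008 / 2.059 = 0.82603205
Cp = (USL - LSL)/(6*sigma) = (101.6 - 93.4)/(6*0.82603205) = 1.6545
Cpu = (101.6 - 100.51)/(3*0.82603205) = 0.4399
Cpl = (100.51 - 93.4)/(3*0.82603205) = 2.8691
Cpk = min(Cpu, Cpl) = 0.4399

0.4399


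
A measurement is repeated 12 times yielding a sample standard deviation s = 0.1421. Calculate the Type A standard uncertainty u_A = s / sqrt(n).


u_A = s / sqrt(n)
u_A = 0.1421 / sqrt(12)
u_A = 0.1421 / 3.4641016
u_A = 0.0410

0.0410


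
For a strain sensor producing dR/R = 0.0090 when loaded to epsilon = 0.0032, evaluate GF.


GF = (dR/R) / epsilon
= 0.0090 / 0.0032
= 2.8125

2.8125


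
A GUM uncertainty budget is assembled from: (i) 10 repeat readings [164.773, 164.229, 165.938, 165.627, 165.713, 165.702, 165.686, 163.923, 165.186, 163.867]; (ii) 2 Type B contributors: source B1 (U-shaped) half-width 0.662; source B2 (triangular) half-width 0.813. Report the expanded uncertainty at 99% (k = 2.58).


mean = (164.773 + 164.229 + 165.938 + 165.627 + 165.713 + 165.702 + 165.686 + 163.923 + 165.186 + 163.867) / 10 = 165.0644
s = sqrt(sum((x - mean)^2)/(n-1)) = 0.80467056
u_A = s / sqrt(n) = 0.80467056 / sqrt(10) = 0.25445917
u_B1 = 0.662 / sqrt(2) = 0.46810469
u_B2 = 0.813 / sqrt(6) = 0.33190586
uc = sqrt(0.25445917^2 + 0.46810469^2 + 0.33190586^2) = 0.62772046
U = k * uc = 2.58 * 0.62772046
U = 1.6195

1.6195


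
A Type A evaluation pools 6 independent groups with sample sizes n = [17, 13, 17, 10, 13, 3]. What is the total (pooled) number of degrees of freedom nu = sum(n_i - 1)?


nu = sum_i (n_i - 1)
nu = ((17 - 1) + (13 - 1) + (17 - 1) + (10 - 1) + (13 - 1) + (3 - 1))
nu = 16 + 12 + 16 + 9 + 12 + 2
nu = 67

67


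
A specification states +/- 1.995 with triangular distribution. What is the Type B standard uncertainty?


u_B = half_width / sqrt(6)
u_B = 1.995 / 2.4494897
u_B = 0.8145

0.8145


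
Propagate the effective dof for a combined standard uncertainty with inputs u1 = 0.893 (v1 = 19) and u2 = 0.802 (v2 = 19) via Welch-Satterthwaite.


uc = sqrt(u1^2 + u2^2) = sqrt(0.893^2 + 0.802^2) = 1.2002721
v_eff = uc^4 / (u1^4/v1 + u2^4/v2)
= 1.2002721^4 / (0.893^4/19 + 0.802^4/19)
= 2.0754814 / 0.055244015
v_eff = 37.5693

37.5693


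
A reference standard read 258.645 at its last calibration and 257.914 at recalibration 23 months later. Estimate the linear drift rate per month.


rate = (v2 - v1) / months
= (257.914 - 258.645) / 23
= -0.7310 / 23
= -0.0318

-0.0318


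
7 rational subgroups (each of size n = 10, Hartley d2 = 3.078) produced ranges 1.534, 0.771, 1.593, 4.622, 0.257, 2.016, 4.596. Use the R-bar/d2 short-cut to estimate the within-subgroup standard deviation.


R_bar = (1.534 + 0.771 + 1.593 + 4.622 + 0.257 + 2.016 + 4.596) / 7
R_bar = 15.389 / 7 = 2.1984286
sigma_hat = R_bar / d2 = 2.1984286 / 3.078 = 0.7142

0.7142


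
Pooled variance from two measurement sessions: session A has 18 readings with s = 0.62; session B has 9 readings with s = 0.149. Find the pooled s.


s_p = sqrt(((n1-1)*s1^2 + (n2-1)*s2^2) / (n1+n2-2))
numerator = (18-1)*0.62^2 + (9-1)*0.149^2 = 6.5348 + 0.177608 = 6.712408
denominator = 18 + 9 - 2 = 25
s_p^2 = 6.712408 / 25 = 0.26849632
s_p = sqrt(0.26849632) = 0.5182

0.5182


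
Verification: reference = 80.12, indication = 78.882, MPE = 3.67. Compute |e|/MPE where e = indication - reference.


e = indication - reference = 78.882 - 80.12 = -1.2380
|e| = 1.2380
ratio = |e| / MPE = 1.2380 / 3.67
ratio = 0.3373

0.3373


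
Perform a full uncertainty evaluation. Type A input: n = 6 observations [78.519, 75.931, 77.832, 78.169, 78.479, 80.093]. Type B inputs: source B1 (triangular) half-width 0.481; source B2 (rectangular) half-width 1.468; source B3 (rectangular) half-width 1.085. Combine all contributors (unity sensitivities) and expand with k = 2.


mean = (78.519 + 75.931 + 77.832 + 78.169 + 78.479 + 80.093) / 6 = 78.1705
s = sqrt(sum((x - mean)^2)/(n-1)) = 1.3448104
u_A = s / sqrt(n) = 1.3448104 / sqrt(6) = 0.54901655
u_B1 = 0.481 / sqrt(6) = 0.19636743
u_B2 = 1.468 / sqrt(3) = 0.8475502
u_B3 = 1.085 / sqrt(3) = 0.62642504
uc = sqrt(0.54901655^2 + 0.19636743^2 + 0.8475502^2 + 0.62642504^2) = 1.2044621
U = k * uc = 2 * 1.2044621
U = 2.4089

2.4089


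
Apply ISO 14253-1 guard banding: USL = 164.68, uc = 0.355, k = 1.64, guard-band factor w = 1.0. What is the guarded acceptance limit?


U = k * uc = 1.64 * 0.355 = 0.5822
guard band g = w * U = 1.0 * 0.5822 = 0.5822
AL = USL - g = 164.68 - 0.5822
AL = 164.0978

164.0978


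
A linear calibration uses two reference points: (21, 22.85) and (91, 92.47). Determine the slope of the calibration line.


slope = (y2 - y1) / (x2 - x1)
= (92.47 - 22.85) / (91 - 21)
= 69.6200 / 70
= 0.9946

0.9946


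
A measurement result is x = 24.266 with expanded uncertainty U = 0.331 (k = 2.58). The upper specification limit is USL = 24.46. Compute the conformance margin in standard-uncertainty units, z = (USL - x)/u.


u = U / k = 0.331 / 2.58 = 0.12829457
margin = |USL - x| = |24.46 - 24.266| = 0.194
z = margin / u = 0.194 / 0.12829457
z = 1.5121

1.5121


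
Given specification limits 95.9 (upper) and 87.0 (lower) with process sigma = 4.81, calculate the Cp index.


Cp = (USL - LSL) / (6 * sigma)
= (95.9 - 87.0) / (6 * 4.81)
= 8.9000 / 28.8600
= 0.3084

0.3084


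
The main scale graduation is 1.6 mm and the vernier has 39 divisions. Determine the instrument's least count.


LC = MSD / n_div
= 1.6 / 39
= 0.0410

0.0410


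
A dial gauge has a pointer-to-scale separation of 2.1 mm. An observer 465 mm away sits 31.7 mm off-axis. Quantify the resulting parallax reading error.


error = h * offset / d
= 2.1 * 31.7 / 465
= 0.1432

0.1432


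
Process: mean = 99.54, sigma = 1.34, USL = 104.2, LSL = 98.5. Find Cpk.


Cpu = (USL - mean) / (3*sigma) = (104.2 - 99.54) / (3*1.34) = 1.1592
Cpl = (mean - LSL) / (3*sigma) = (99.54 - 98.5) / (3*1.34) = 0.2587
Cpk = min(Cpu, Cpl) = 0.2587

0.2587


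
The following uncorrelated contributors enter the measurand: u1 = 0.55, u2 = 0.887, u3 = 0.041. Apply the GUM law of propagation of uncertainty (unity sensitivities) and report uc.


uc = sqrt(0.55^2 + 0.887^2 + 0.041^2)
uc = sqrt(1.09095)
uc = 1.0445

1.0445


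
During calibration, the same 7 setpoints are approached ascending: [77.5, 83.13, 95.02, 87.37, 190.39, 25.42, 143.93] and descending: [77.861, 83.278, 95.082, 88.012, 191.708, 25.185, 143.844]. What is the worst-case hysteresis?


|77.5 - 77.861| = 0.3610
|83.13 - 83.278| = 0.1480
|95.02 - 95.082| = 0.0620
|87.37 - 88.012| = 0.6420
|190.39 - 191.708| = 1.3180
|25.42 - 25.185| = 0.2350
|143.93 - 143.844| = 0.0860
hysteresis = max(diffs) = 1.3180

1.3180
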